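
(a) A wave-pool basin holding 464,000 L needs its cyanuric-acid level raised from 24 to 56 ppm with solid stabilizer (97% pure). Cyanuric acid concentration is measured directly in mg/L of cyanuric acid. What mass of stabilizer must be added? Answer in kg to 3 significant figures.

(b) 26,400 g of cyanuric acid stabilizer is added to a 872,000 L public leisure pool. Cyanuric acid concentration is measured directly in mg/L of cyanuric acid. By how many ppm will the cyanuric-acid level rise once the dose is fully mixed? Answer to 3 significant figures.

(a) CYA to add: (56 − 24) = 32 mg/L × 464,000 L = 14,850 g cyanuric acid.
(a) At 97% purity: 14,850 / 0.97 = 15,310 g product.

(b) Rise: 26,400 g / 872,000 L × 1000 = 30.28 mg/L.

(a) 15.3 kg; (b) 30.3 ppm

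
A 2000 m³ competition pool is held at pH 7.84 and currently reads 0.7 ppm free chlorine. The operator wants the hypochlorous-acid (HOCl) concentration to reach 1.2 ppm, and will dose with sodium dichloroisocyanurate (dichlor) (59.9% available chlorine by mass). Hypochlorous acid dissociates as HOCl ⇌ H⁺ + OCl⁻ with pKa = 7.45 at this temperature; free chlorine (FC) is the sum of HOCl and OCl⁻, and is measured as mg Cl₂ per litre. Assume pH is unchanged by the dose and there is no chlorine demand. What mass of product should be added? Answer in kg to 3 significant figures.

Volume: 2000 m³ = 2,000,000 L.
[OCl⁻]/[HOCl] = 10^(pH − pKa) = 10^(7.84 − 7.45) = 2.455; fraction as HOCl = 1/(1 + 2.455) = 0.2895.
Free chlorine required for 1.2 ppm HOCl: 1.2 / 0.2895 = 4.146 ppm.
FC to add: 4.146 − 0.7 = 3.446 mg/L as Cl₂.
Cl₂ equivalent: 3.446 mg/L × 2,000,000 L = 6891 g.
Product at 59.9% available Cl: 6891 / 0.599 = 11,500 g.

11.5 kg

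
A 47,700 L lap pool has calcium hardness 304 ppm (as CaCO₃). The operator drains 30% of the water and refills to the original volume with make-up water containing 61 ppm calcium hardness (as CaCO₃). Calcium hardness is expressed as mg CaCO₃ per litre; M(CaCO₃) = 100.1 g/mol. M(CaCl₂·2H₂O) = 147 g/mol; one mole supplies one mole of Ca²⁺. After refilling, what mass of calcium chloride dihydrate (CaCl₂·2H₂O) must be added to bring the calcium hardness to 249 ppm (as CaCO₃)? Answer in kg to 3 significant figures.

1.25 kg

After draining 30% and refilling: 304 × 0.70 + 61 × 0.30 = 231.1 ppm.
Deficit to target: 249 − 231.1 = 17.9 mg/L.
As CaCO₃: 17.9 mg/L × 47,700 L = 853.8 g; ÷ 100.1 = 8.53 mol Ca²⁺.
Mass: 8.53 × 147 = 1254 g.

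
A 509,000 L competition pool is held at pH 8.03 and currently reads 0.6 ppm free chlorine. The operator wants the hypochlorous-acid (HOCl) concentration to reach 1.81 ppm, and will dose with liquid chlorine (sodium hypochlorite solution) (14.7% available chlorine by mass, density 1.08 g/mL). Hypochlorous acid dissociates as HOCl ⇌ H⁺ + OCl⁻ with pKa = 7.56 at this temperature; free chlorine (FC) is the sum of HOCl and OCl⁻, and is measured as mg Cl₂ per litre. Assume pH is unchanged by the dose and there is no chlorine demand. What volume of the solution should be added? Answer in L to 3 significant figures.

21.0 L

[OCl⁻]/[HOCl] = 10^(pH − pKa) = 10^(8.03 − 7.56) = 2.951; fraction as HOCl = 1/(1 + 2.951) = 0.2531.
Free chlorine required for 1.81 ppm HOCl: 1.81 / 0.2531 = 7.152 ppm.
FC to add: 7.152 − 0.6 = 6.552 mg/L as Cl₂.
Cl₂ equivalent: 6.552 mg/L × 509,000 L = 3335 g.
Product at 14.7% available Cl: 3335 / 0.147 = 22,690 g.
Volume: 22,690 g ÷ 1.08 g/mL = 21,010 mL.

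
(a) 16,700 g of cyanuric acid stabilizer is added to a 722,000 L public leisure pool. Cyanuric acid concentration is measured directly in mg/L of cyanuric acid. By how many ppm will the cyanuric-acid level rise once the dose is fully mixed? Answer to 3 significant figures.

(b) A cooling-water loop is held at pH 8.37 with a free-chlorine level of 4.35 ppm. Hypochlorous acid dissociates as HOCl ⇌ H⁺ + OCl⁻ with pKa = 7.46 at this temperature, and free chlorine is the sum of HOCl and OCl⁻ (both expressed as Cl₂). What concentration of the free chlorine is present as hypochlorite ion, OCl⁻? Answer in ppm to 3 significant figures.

(a) Rise: 16,700 g / 722,000 L × 1000 = 23.13 mg/L.

(b) [OCl⁻]/[HOCl] = 10^(pH − pKa) = 10^(8.37 − 7.46) = 10^0.91 = 8.128.
(b) Fraction as HOCl = 1 / (1 + 8.128) = 0.1095.
(b) OCl⁻ = (1 − 0.1095) × 4.35 ppm = 3.873 ppm.

(a) 23.1 ppm; (b) 3.87 ppm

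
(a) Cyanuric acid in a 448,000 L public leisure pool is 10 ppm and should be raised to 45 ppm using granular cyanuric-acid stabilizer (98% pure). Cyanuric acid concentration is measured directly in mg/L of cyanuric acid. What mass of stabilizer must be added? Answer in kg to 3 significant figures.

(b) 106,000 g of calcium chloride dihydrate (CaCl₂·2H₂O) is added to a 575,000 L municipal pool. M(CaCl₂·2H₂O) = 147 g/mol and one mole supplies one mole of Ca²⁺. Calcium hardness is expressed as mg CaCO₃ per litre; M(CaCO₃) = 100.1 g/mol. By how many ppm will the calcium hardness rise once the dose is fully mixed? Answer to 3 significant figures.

(a) CYA to add: (45 − 10) = 35 mg/L × 448,000 L = 15,680 g cyanuric acid.
(a) At 98% purity: 15,680 / 0.98 = 16,000 g product.

(b) Moles of Ca²⁺: 106,000 g ÷ 147 g/mol = 721.1 mol.
(b) As CaCO₃: 721.1 mol × 100.1 g/mol = 72,180 g.
(b) Rise: 72,180 g / 575,000 L × 1000 = 125.5 mg/L.

(a) 16.0 kg; (b) 126 ppm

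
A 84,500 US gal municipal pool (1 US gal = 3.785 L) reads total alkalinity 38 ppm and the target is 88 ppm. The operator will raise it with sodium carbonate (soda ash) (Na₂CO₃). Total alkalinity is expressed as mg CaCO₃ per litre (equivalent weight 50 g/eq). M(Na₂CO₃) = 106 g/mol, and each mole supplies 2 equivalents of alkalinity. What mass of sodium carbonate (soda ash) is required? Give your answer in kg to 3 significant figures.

17.0 kg

Volume: 84,500 US gal × 3.785 L/gal = 319,832 L.
Alkalinity to add: (88 − 38) = 50 mg/L as CaCO₃ × 319,832 L = 15,990 g as CaCO₃.
Equivalents: 15,990 g ÷ 50 g/eq = 319.8 eq.
Each mole of Na₂CO₃ supplies 2 eq, so 319.8 / 2 = 159.9 mol.
Mass: 159.9 mol × 106 g/mol = 16,950 g.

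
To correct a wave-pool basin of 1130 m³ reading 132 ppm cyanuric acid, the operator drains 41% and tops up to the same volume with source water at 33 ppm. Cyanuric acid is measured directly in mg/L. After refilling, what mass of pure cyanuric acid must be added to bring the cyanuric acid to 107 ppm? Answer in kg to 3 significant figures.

Volume: 1130 m³ = 1,130,000 L.
After draining 41% and refilling: 132 × 0.59 + 33 × 0.41 = 91.41 ppm.
Deficit to target: 107 − 91.41 = 15.59 mg/L.
Mass: 15.59 mg/L × 1,130,000 L = 17,620 g cyanuric acid.

17.6 kg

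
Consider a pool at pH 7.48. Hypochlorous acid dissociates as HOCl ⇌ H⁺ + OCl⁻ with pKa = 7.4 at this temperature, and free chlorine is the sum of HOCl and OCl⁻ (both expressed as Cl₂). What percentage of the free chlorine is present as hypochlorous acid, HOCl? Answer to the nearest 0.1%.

[OCl⁻]/[HOCl] = 10^(pH − pKa) = 10^(7.48 − 7.4) = 10^0.08 = 1.202.
Fraction as HOCl = 1 / (1 + 1.202) = 0.4541.

45.4%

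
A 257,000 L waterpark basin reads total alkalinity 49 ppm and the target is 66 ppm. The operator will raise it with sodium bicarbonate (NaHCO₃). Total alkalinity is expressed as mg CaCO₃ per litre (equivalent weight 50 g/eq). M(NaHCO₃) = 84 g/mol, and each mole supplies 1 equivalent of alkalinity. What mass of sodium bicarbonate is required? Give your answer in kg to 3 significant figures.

Alkalinity to add: (66 − 49) = 17 mg/L as CaCO₃ × 257,000 L = 4369 g as CaCO₃.
Equivalents: 4369 g ÷ 50 g/eq = 87.38 eq.
NaHCO₃ supplies 1 eq per mole → 87.38 mol.
Mass: 87.38 mol × 84 g/mol = 7340 g.

7.34 kg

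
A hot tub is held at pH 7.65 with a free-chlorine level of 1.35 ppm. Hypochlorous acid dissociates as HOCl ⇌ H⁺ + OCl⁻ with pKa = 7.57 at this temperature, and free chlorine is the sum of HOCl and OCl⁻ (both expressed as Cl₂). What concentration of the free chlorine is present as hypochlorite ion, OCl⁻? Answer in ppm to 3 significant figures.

[OCl⁻]/[HOCl] = 10^(pH − pKa) = 10^(7.65 − 7.57) = 10^0.08 = 1.202.
Fraction as HOCl = 1 / (1 + 1.202) = 0.4541.
OCl⁻ = (1 − 0.4541) × 1.35 ppm = 0.737 ppm.

0.737 ppm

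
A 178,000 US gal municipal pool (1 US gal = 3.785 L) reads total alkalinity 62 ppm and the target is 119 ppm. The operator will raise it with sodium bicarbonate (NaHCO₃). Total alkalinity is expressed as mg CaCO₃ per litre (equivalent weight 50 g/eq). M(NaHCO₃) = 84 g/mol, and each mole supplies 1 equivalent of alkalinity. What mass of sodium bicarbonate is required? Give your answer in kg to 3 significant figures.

Volume: 178,000 US gal × 3.785 L/gal = 673,730 L.
Alkalinity to add: (119 − 62) = 57 mg/L as CaCO₃ × 673,730 L = 38,400 g as CaCO₃.
Equivalents: 38,400 g ÷ 50 g/eq = 768.1 eq.
NaHCO₃ supplies 1 eq per mole → 768.1 mol.
Mass: 768.1 mol × 84 g/mol = 64,520 g.

64.5 kg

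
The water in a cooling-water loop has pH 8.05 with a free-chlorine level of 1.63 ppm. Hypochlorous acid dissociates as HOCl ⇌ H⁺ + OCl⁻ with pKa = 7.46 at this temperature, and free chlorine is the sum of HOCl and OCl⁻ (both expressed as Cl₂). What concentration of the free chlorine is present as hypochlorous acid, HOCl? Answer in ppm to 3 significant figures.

0.333 ppm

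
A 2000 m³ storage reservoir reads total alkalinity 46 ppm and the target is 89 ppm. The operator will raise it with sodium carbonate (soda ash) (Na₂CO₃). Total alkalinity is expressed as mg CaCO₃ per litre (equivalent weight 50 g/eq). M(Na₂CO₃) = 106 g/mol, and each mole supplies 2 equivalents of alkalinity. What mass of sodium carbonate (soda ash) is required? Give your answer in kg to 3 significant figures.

91.2 kg

Volume: 2000 m³ = 2,000,000 L.
Alkalinity to add: (89 − 46) = 43 mg/L as CaCO₃ × 2,000,000 L = 86,000 g as CaCO₃.
Equivalents: 86,000 g ÷ 50 g/eq = 1720 eq.
Each mole of Na₂CO₃ supplies 2 eq, so 1720 / 2 = 860 mol.
Mass: 860 mol × 106 g/mol = 91,160 g.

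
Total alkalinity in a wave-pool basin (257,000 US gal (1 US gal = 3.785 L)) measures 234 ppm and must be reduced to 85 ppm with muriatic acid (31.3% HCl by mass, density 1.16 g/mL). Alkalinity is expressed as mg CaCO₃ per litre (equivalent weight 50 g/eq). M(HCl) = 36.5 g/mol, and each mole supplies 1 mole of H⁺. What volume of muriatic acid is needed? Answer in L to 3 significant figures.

291 L

Volume: 257,000 US gal × 3.785 L/gal = 972,745 L.
Alkalinity to neutralize: (234 − 85) = 149 mg/L as CaCO₃ × 972,745 L = 144,900 g as CaCO₃.
Equivalents of H⁺ required: 144,900 ÷ 50 g/eq = 2899 eq = 2899 mol HCl.
Mass of HCl: 2899 × 36.5 = 105,800 g.
Mass of 31.3% solution: 105,800 / 0.313 = 338,000 g.
Volume: 338,000 g ÷ 1.16 g/mL = 291,400 mL.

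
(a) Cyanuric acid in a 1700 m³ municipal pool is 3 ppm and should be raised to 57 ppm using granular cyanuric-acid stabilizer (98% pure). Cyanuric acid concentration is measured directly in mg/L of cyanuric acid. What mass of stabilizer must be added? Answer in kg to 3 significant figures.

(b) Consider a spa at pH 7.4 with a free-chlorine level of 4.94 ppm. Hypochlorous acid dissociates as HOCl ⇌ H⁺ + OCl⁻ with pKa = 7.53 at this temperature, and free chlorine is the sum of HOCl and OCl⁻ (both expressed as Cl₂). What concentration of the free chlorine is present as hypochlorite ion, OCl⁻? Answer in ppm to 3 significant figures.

(a) Volume: 1700 m³ = 1,700,000 L.
(a) CYA to add: (57 − 3) = 54 mg/L × 1,700,000 L = 91,800 g cyanuric acid.
(a) At 98% purity: 91,800 / 0.98 = 93,670 g product.

(b) [OCl⁻]/[HOCl] = 10^(pH − pKa) = 10^(7.4 − 7.53) = 10^-0.13 = 0.7413.
(b) Fraction as HOCl = 1 / (1 + 0.7413) = 0.5743.
(b) OCl⁻ = (1 − 0.5743) × 4.94 ppm = 2.103 ppm.

(a) 93.7 kg; (b) 2.10 ppm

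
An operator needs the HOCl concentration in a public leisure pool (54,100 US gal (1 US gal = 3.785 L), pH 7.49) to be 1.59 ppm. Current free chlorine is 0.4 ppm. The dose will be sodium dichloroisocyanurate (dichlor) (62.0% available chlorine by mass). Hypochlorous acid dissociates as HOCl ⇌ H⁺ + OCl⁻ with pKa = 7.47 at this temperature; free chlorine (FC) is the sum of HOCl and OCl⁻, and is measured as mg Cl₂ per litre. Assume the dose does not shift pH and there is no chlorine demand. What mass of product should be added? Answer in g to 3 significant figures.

Volume: 54,100 US gal × 3.785 L/gal = 204,768 L.
[OCl⁻]/[HOCl] = 10^(pH − pKa) = 10^(7.49 − 7.47) = 1.047; fraction as HOCl = 1/(1 + 1.047) = 0.4885.
Free chlorine required for 1.59 ppm HOCl: 1.59 / 0.4885 = 3.255 ppm.
FC to add: 3.255 − 0.4 = 2.855 mg/L as Cl₂.
Cl₂ equivalent: 2.855 mg/L × 204,768 L = 584.6 g.
Product at 62.0% available Cl: 584.6 / 0.62 = 942.9 g.

943 g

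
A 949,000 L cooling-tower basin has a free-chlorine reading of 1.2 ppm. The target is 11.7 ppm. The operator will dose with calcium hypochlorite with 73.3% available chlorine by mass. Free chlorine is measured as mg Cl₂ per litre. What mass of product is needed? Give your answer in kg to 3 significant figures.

Chlorine deficit: 11.7 − 1.2 = 10.5 ppm = 10.5 mg/L as Cl₂.
Cl₂ equivalent needed: 10.5 mg/L × 949,000 L = 9,964,000 mg = 9964 g.
Product at 73.3% available chlorine: 9964 / 0.733 = 13,590 g.

13.6 kg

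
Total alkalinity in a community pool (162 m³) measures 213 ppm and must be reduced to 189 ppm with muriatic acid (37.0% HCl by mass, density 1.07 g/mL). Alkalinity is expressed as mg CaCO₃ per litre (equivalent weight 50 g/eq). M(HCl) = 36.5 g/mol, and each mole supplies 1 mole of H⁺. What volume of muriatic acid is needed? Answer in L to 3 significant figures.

Volume: 162 m³ = 162,000 L.
Alkalinity to neutralize: (213 − 189) = 24 mg/L as CaCO₃ × 162,000 L = 3888 g as CaCO₃.
Equivalents of H⁺ required: 3888 ÷ 50 g/eq = 77.76 eq = 77.76 mol HCl.
Mass of HCl: 77.76 × 36.5 = 2838 g.
Mass of 37.0% solution: 2838 / 0.37 = 7671 g.
Volume: 7671 g ÷ 1.07 g/mL = 7169 mL.

7.17 L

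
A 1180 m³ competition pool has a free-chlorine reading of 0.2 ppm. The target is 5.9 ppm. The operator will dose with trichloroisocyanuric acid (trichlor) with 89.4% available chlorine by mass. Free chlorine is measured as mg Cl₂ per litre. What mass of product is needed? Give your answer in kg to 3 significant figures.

7.52 kg

Volume: 1180 m³ = 1,180,000 L.
Chlorine deficit: 5.9 − 0.2 = 5.7 ppm = 5.7 mg/L as Cl₂.
Cl₂ equivalent needed: 5.7 mg/L × 1,180,000 L = 6,726,000 mg = 6726 g.
Product at 89.4% available chlorine: 6726 / 0.894 = 7523 g.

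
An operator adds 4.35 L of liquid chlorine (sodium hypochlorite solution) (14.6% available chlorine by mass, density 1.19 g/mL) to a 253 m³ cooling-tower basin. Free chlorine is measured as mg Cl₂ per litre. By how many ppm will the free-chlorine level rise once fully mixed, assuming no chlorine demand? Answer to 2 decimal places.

2.99 ppm

Volume: 253 m³ = 253,000 L.
Mass of solution: 4.35 L × 1000 mL/L × 1.19 g/mL = 5176 g.
Available chlorine delivered: 5176 g × 0.146 = 755.8 g as Cl₂.
Concentration rise: 755.8 g / 253,000 L = 2.987 mg/L = 2.99 ppm.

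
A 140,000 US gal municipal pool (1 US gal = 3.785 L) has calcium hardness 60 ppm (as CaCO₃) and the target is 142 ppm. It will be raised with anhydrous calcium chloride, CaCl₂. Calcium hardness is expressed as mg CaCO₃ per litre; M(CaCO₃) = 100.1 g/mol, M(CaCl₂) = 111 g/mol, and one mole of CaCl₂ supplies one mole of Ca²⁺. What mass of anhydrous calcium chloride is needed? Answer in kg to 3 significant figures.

48.2 kg

Volume: 140,000 US gal × 3.785 L/gal = 529,900 L.
Hardness to add: (142 − 60) = 82 mg/L as CaCO₃ × 529,900 L = 43,450 g as CaCO₃.
Moles of Ca²⁺ (1 mol Ca²⁺ ≡ 1 mol CaCO₃): 43,450 / 100.1 g/mol = 434.1 mol.
Mass of CaCl₂: 434.1 × 111 = 48,180 g.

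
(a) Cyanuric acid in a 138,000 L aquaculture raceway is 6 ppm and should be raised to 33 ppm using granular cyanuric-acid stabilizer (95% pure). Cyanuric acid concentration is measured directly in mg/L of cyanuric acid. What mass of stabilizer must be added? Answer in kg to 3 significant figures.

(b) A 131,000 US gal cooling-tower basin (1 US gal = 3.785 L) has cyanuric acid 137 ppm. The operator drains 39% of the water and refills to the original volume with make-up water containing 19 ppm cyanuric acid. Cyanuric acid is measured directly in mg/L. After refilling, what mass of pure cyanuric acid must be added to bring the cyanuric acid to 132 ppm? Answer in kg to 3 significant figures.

(a) 3.92 kg; (b) 20.3 kg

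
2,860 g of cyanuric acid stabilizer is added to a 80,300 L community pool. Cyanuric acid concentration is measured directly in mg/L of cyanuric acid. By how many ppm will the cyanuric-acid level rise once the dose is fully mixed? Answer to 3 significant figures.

35.6 ppm

Rise: 2,860 g / 80,300 L × 1000 = 35.62 mg/L.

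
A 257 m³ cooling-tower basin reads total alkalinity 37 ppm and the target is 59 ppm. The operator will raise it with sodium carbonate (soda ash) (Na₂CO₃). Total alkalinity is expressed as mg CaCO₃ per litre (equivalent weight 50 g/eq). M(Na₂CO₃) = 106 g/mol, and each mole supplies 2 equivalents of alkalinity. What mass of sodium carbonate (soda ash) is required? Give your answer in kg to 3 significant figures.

Volume: 257 m³ = 257,000 L.
Alkalinity to add: (59 − 37) = 22 mg/L as CaCO₃ × 257,000 L = 5654 g as CaCO₃.
Equivalents: 5654 g ÷ 50 g/eq = 113.1 eq.
Each mole of Na₂CO₃ supplies 2 eq, so 113.1 / 2 = 56.54 mol.
Mass: 56.54 mol × 106 g/mol = 5993 g.

5.99 kg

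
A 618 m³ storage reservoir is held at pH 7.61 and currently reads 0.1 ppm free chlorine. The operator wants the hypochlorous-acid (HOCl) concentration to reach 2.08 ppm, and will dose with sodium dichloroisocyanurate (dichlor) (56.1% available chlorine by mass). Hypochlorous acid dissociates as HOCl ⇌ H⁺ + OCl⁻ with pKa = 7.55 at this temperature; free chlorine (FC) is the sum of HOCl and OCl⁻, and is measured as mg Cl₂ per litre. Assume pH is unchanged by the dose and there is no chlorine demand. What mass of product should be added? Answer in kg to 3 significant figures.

4.81 kg

Volume: 618 m³ = 618,000 L.
[OCl⁻]/[HOCl] = 10^(pH − pKa) = 10^(7.61 − 7.55) = 1.148; fraction as HOCl = 1/(1 + 1.148) = 0.4655.
Free chlorine required for 2.08 ppm HOCl: 2.08 / 0.4655 = 4.468 ppm.
FC to add: 4.468 − 0.1 = 4.368 mg/L as Cl₂.
Cl₂ equivalent: 4.368 mg/L × 618,000 L = 2700 g.
Product at 56.1% available Cl: 2700 / 0.561 = 4812 g.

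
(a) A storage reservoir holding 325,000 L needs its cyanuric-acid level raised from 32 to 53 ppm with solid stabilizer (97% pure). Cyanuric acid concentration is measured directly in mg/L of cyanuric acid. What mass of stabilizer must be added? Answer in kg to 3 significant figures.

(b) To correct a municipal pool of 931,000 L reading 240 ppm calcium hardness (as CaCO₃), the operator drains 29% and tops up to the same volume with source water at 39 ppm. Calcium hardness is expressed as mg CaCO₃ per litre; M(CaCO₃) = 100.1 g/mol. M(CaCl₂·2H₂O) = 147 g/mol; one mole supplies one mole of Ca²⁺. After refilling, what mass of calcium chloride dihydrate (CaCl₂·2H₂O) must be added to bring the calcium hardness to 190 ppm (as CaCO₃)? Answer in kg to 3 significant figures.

(a) 7.04 kg; (b) 11.3 kg

(a) CYA to add: (53 − 32) = 21 mg/L × 325,000 L = 6825 g cyanuric acid.
(a) At 97% purity: 6825 / 0.97 = 7036 g product.

(b) After draining 29% and refilling: 240 × 0.71 + 39 × 0.29 = 181.71 ppm.
(b) Deficit to target: 190 − 181.71 = 8.29 mg/L.
(b) As CaCO₃: 8.29 mg/L × 931,000 L = 7718 g; ÷ 100.1 = 77.1 mol Ca²⁺.
(b) Mass: 77.1 × 147 = 11,330 g.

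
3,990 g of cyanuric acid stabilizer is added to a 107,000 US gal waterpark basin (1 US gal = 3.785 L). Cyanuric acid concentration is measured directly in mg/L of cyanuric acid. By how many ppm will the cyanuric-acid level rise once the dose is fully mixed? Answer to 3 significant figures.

Volume: 107,000 US gal × 3.785 L/gal = 404,995 L.
Rise: 3,990 g / 404,995 L × 1000 = 9.852 mg/L.

9.85 ppm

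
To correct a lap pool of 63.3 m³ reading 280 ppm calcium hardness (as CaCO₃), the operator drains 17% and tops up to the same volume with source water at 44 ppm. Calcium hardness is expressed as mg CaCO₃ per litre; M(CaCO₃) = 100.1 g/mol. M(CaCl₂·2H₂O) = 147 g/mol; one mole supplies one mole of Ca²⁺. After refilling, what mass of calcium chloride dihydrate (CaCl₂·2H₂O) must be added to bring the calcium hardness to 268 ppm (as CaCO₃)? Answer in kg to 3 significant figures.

2.61 kg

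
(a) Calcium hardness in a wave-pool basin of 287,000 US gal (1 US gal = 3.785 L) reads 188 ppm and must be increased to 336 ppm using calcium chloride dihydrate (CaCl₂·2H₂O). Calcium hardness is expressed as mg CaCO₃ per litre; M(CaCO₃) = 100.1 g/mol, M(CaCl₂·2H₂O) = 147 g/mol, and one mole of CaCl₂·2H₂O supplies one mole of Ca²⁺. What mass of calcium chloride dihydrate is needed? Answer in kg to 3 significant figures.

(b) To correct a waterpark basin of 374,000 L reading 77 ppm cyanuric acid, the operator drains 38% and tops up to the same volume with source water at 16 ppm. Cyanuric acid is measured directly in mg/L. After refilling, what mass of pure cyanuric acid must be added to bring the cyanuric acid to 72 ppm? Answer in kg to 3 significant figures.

(a) Volume: 287,000 US gal × 3.785 L/gal = 1,086,295 L.
(a) Hardness to add: (336 − 188) = 148 mg/L as CaCO₃ × 1,086,295 L = 160,800 g as CaCO₃.
(a) Moles of Ca²⁺ (1 mol Ca²⁺ ≡ 1 mol CaCO₃): 160,800 / 100.1 g/mol = 1606 mol.
(a) Mass of CaCl₂·2H₂O: 1606 × 147 = 236,100 g.

(b) After draining 38% and refilling: 77 × 0.62 + 16 × 0.38 = 53.82 ppm.
(b) Deficit to target: 72 − 53.82 = 18.18 mg/L.
(b) Mass: 18.18 mg/L × 374,000 L = 6799 g cyanuric acid.

(a) 236 kg; (b) 6.80 kg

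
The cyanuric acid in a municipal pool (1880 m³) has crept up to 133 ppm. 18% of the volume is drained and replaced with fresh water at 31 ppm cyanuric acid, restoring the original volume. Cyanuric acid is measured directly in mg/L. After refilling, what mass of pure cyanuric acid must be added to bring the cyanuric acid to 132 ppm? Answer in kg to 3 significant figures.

32.6 kg

Volume: 1880 m³ = 1,880,000 L.
After draining 18% and refilling: 133 × 0.82 + 31 × 0.18 = 114.64 ppm.
Deficit to target: 132 − 114.64 = 17.36 mg/L.
Mass: 17.36 mg/L × 1,880,000 L = 32,640 g cyanuric acid.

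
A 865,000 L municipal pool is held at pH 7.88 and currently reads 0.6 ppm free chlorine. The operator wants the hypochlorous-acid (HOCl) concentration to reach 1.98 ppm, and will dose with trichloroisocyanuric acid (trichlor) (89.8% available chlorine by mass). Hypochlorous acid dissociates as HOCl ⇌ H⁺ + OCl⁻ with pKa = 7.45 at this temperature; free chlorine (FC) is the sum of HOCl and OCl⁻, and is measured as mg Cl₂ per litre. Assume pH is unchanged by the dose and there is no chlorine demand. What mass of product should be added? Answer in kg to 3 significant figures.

6.46 kg

[OCl⁻]/[HOCl] = 10^(pH − pKa) = 10^(7.88 − 7.45) = 2.692; fraction as HOCl = 1/(1 + 2.692) = 0.2709.
Free chlorine required for 1.98 ppm HOCl: 1.98 / 0.2709 = 7.309 ppm.
FC to add: 7.309 − 0.6 = 6.709 mg/L as Cl₂.
Cl₂ equivalent: 6.709 mg/L × 865,000 L = 5803 g.
Product at 89.8% available Cl: 5803 / 0.898 = 6463 g.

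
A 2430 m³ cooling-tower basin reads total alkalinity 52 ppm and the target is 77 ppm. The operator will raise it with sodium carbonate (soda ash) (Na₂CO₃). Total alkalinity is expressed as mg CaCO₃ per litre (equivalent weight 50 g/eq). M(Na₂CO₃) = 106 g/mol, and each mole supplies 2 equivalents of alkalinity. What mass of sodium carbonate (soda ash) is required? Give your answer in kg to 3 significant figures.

64.4 kg

Volume: 2430 m³ = 2,430,000 L.
Alkalinity to add: (77 − 52) = 25 mg/L as CaCO₃ × 2,430,000 L = 60,750 g as CaCO₃.
Equivalents: 60,750 g ÷ 50 g/eq = 1215 eq.
Each mole of Na₂CO₃ supplies 2 eq, so 1215 / 2 = 607.5 mol.
Mass: 607.5 mol × 106 g/mol = 64,400 g.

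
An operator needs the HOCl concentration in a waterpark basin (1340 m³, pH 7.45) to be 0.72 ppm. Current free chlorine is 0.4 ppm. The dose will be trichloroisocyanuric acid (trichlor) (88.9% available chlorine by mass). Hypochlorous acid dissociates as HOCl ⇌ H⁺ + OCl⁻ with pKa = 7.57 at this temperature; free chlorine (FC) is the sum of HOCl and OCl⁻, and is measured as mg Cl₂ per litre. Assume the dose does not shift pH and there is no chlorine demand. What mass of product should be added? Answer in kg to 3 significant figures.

1.31 kg

Volume: 1340 m³ = 1,340,000 L.
[OCl⁻]/[HOCl] = 10^(pH − pKa) = 10^(7.45 − 7.57) = 0.7586; fraction as HOCl = 1/(1 + 0.7586) = 0.5686.
Free chlorine required for 0.72 ppm HOCl: 0.72 / 0.5686 = 1.266 ppm.
FC to add: 1.266 − 0.4 = 0.8662 mg/L as Cl₂.
Cl₂ equivalent: 0.8662 mg/L × 1,340,000 L = 1161 g.
Product at 88.9% available Cl: 1161 / 0.889 = 1306 g.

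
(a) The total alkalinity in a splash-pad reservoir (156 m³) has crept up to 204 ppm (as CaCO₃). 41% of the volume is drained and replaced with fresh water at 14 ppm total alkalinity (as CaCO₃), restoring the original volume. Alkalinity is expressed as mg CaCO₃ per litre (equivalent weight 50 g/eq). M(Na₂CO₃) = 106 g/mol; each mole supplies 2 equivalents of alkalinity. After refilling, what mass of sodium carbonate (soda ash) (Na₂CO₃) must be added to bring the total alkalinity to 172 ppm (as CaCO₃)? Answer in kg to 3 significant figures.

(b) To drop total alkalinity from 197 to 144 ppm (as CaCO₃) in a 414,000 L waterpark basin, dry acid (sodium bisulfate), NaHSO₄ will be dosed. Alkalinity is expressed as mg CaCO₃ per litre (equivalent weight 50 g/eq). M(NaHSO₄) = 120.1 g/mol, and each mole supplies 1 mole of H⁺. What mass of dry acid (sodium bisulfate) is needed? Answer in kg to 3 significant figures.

(a) Volume: 156 m³ = 156,000 L.
(a) After draining 41% and refilling: 204 × 0.59 + 14 × 0.41 = 126.1 ppm.
(a) Deficit to target: 172 − 126.1 = 45.9 mg/L.
(a) As CaCO₃: 45.9 mg/L × 156,000 L = 7160 g; ÷ 50 g/eq ÷ 2 = 71.6 mol Na₂CO₃.
(a) Mass: 71.6 × 106 = 7590 g.

(b) Alkalinity to neutralize: (197 − 144) = 53 mg/L as CaCO₃ × 414,000 L = 21,940 g as CaCO₃.
(b) Equivalents of H⁺ required: 21,940 ÷ 50 g/eq = 438.8 eq = 438.8 mol NaHSO₄.
(b) Mass of NaHSO₄: 438.8 × 120.1 = 52,700 g.

(a) 7.59 kg; (b) 52.7 kg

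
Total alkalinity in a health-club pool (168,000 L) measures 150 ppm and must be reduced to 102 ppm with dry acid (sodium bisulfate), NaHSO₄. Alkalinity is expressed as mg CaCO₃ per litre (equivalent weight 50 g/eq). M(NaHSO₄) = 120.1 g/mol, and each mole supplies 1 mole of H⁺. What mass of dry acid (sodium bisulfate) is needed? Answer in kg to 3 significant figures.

19.4 kg

Alkalinity to neutralize: (150 − 102) = 48 mg/L as CaCO₃ × 168,000 L = 8064 g as CaCO₃.
Equivalents of H⁺ required: 8064 ÷ 50 g/eq = 161.3 eq = 161.3 mol NaHSO₄.
Mass of NaHSO₄: 161.3 × 120.1 = 19,370 g.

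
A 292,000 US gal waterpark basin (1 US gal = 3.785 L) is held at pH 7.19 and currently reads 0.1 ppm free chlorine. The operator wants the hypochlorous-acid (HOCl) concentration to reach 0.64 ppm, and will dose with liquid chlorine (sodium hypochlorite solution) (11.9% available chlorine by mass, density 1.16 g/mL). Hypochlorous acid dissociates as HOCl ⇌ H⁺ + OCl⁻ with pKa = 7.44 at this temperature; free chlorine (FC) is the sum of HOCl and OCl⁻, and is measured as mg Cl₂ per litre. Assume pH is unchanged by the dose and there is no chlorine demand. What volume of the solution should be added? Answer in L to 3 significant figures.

7.21 L

Volume: 292,000 US gal × 3.785 L/gal = 1,105,220 L.
[OCl⁻]/[HOCl] = 10^(pH − pKa) = 10^(7.19 − 7.44) = 0.5623; fraction as HOCl = 1/(1 + 0.5623) = 0.6401.
Free chlorine required for 0.64 ppm HOCl: 0.64 / 0.6401 = 0.9999 ppm.
FC to add: 0.9999 − 0.1 = 0.8999 mg/L as Cl₂.
Cl₂ equivalent: 0.8999 mg/L × 1,105,220 L = 994.6 g.
Product at 11.9% available Cl: 994.6 / 0.119 = 8358 g.
Volume: 8358 g ÷ 1.16 g/mL = 7205 mL.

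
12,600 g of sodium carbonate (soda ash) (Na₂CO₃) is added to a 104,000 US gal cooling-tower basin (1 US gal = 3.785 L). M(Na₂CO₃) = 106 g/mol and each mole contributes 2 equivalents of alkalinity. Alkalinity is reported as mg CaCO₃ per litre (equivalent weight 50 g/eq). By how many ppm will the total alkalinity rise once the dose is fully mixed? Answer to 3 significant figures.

Volume: 104,000 US gal × 3.785 L/gal = 393,640 L.
Moles of Na₂CO₃: 12,600 g ÷ 106 g/mol = 118.9 mol → 237.7 eq of alkalinity.
As CaCO₃: 237.7 eq × 50 g/eq = 11,890 g.
Rise: 11,890 g / 393,640 L × 1000 = 30.2 mg/L.

30.2 ppm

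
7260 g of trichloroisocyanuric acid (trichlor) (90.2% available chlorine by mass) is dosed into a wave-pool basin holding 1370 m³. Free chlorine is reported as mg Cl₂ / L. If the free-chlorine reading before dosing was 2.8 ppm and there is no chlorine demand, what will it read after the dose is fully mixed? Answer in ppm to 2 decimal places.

7.58 ppm

Volume: 1370 m³ = 1,370,000 L.
Available chlorine delivered: 7260 g × 0.902 = 6549 g as Cl₂.
Concentration rise: 6549 g / 1,370,000 L = 4.78 mg/L = 4.78 ppm.
Final FC: 2.8 + 4.78 = 7.58 ppm.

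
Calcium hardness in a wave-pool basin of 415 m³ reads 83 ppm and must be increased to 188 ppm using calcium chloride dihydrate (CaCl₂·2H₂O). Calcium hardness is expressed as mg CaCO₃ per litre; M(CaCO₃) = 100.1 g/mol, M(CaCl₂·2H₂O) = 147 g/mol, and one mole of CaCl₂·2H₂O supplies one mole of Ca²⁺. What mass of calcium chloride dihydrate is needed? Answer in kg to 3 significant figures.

Volume: 415 m³ = 415,000 L.
Hardness to add: (188 − 83) = 105 mg/L as CaCO₃ × 415,000 L = 43,580 g as CaCO₃.
Moles of Ca²⁺ (1 mol Ca²⁺ ≡ 1 mol CaCO₃): 43,580 / 100.1 g/mol = 435.3 mol.
Mass of CaCl₂·2H₂O: 435.3 × 147 = 63,990 g.

64.0 kg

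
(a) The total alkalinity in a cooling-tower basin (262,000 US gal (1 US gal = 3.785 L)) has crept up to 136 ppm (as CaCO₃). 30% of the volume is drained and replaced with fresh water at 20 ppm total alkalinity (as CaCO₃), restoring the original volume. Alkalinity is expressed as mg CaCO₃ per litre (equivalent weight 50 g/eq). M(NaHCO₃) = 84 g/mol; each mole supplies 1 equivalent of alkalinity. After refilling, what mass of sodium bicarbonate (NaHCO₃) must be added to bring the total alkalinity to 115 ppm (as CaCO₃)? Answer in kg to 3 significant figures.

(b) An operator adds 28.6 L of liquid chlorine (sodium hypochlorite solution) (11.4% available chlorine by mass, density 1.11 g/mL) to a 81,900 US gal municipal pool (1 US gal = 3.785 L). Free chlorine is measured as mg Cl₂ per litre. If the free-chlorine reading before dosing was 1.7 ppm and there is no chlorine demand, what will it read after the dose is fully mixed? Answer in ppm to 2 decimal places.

(a) Volume: 262,000 US gal × 3.785 L/gal = 991,670 L.
(a) After draining 30% and refilling: 136 × 0.70 + 20 × 0.30 = 101.2 ppm.
(a) Deficit to target: 115 − 101.2 = 13.8 mg/L.
(a) As CaCO₃: 13.8 mg/L × 991,670 L = 13,690 g; ÷ 50 g/eq ÷ 1 = 273.7 mol NaHCO₃.
(a) Mass: 273.7 × 84 = 22,990 g.

(b) Volume: 81,900 US gal × 3.785 L/gal = 309,992 L.
(b) Mass of solution: 28.6 L × 1000 mL/L × 1.11 g/mL = 31,750 g.
(b) Available chlorine delivered: 31,750 g × 0.114 = 3619 g as Cl₂.
(b) Concentration rise: 3619 g / 309,992 L = 11.67 mg/L = 11.67 ppm.
(b) Final FC: 1.7 + 11.67 = 13.37 ppm.

(a) 23.0 kg; (b) 13.37 ppm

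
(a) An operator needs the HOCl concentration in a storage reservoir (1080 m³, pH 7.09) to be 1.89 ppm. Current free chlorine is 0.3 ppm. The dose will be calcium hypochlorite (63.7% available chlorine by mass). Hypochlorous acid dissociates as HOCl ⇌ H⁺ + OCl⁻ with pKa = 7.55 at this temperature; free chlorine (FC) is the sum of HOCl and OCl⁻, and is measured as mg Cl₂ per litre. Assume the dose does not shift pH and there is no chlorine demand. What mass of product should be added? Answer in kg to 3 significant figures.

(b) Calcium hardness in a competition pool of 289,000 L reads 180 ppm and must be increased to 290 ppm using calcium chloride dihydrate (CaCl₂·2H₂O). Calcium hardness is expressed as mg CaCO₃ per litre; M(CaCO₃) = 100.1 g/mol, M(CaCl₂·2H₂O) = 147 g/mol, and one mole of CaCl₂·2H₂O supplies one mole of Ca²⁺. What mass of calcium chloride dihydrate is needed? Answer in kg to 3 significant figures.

(a) Volume: 1080 m³ = 1,080,000 L.
(a) [OCl⁻]/[HOCl] = 10^(pH − pKa) = 10^(7.09 − 7.55) = 0.3467; fraction as HOCl = 1/(1 + 0.3467) = 0.7425.
(a) Free chlorine required for 1.89 ppm HOCl: 1.89 / 0.7425 = 2.545 ppm.
(a) FC to add: 2.545 − 0.3 = 2.245 mg/L as Cl₂.
(a) Cl₂ equivalent: 2.245 mg/L × 1,080,000 L = 2425 g.
(a) Product at 63.7% available Cl: 2425 / 0.637 = 3807 g.

(b) Hardness to add: (290 − 180) = 110 mg/L as CaCO₃ × 289,000 L = 31,790 g as CaCO₃.
(b) Moles of Ca²⁺ (1 mol Ca²⁺ ≡ 1 mol CaCO₃): 31,790 / 100.1 g/mol = 317.6 mol.
(b) Mass of CaCl₂·2H₂O: 317.6 × 147 = 46,680 g.

(a) 3.81 kg; (b) 46.7 kg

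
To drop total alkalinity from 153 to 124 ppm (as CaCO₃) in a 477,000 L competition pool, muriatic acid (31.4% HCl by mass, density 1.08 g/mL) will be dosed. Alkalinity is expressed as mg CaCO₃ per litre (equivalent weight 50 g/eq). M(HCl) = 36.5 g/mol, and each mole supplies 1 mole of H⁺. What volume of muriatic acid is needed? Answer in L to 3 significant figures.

29.8 L

Alkalinity to neutralize: (153 − 124) = 29 mg/L as CaCO₃ × 477,000 L = 13,830 g as CaCO₃.
Equivalents of H⁺ required: 13,830 ÷ 50 g/eq = 276.7 eq = 276.7 mol HCl.
Mass of HCl: 276.7 × 36.5 = 10,100 g.
Mass of 31.4% solution: 10,100 / 0.314 = 32,160 g.
Volume: 32,160 g ÷ 1.08 g/mL = 29,780 mL.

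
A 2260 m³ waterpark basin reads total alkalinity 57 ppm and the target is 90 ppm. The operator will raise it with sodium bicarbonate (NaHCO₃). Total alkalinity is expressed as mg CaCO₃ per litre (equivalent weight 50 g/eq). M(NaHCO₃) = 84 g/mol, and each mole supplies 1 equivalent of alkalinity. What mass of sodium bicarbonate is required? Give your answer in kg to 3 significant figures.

125 kg

Volume: 2260 m³ = 2,260,000 L.
Alkalinity to add: (90 − 57) = 33 mg/L as CaCO₃ × 2,260,000 L = 74,580 g as CaCO₃.
Equivalents: 74,580 g ÷ 50 g/eq = 1492 eq.
NaHCO₃ supplies 1 eq per mole → 1492 mol.
Mass: 1492 mol × 84 g/mol = 125,300 g.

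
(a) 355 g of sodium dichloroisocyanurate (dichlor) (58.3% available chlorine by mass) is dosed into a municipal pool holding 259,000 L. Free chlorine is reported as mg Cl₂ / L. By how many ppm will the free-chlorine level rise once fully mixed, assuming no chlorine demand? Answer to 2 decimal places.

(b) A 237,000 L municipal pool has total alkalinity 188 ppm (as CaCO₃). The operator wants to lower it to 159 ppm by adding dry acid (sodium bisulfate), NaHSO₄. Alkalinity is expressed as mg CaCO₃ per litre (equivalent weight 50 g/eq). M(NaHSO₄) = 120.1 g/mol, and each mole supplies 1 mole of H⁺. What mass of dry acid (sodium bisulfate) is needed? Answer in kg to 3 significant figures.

(a) 0.80 ppm; (b) 16.5 kg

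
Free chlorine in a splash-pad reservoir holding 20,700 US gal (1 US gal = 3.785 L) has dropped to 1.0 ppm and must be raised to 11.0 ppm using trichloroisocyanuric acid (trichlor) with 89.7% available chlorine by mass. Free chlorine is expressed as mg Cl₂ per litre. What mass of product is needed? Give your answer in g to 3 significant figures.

873 g

Volume: 20,700 US gal × 3.785 L/gal = 78,350 L.
Chlorine deficit: 11.0 − 1.0 = 10 ppm = 10 mg/L as Cl₂.
Cl₂ equivalent needed: 10 mg/L × 78,350 L = 783,500 mg = 783.5 g.
Product at 89.7% available chlorine: 783.5 / 0.897 = 873.5 g.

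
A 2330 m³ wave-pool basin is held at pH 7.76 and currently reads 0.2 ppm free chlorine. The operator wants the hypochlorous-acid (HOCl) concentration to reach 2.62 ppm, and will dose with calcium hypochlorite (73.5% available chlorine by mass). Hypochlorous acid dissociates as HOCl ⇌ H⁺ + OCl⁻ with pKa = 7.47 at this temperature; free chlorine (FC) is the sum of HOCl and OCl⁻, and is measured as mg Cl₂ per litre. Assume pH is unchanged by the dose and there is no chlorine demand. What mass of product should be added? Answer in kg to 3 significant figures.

Volume: 2330 m³ = 2,330,000 L.
[OCl⁻]/[HOCl] = 10^(pH − pKa) = 10^(7.76 − 7.47) = 1.95; fraction as HOCl = 1/(1 + 1.95) = 0.339.
Free chlorine required for 2.62 ppm HOCl: 2.62 / 0.339 = 7.729 ppm.
FC to add: 7.729 − 0.2 = 7.529 mg/L as Cl₂.
Cl₂ equivalent: 7.529 mg/L × 2,330,000 L = 17,540 g.
Product at 73.5% available Cl: 17,540 / 0.735 = 23,870 g.

23.9 kg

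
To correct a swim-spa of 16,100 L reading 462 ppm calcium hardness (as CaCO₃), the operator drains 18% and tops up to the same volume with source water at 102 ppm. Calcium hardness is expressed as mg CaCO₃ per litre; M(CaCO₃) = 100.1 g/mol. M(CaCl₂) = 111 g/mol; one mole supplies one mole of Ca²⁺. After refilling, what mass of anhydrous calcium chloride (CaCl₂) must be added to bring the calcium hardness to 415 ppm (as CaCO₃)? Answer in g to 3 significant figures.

After draining 18% and refilling: 462 × 0.82 + 102 × 0.18 = 397.2 ppm.
Deficit to target: 415 − 397.2 = 17.8 mg/L.
As CaCO₃: 17.8 mg/L × 16,100 L = 286.6 g; ÷ 100.1 = 2.863 mol Ca²⁺.
Mass: 2.863 × 111 = 317.8 g.

318 g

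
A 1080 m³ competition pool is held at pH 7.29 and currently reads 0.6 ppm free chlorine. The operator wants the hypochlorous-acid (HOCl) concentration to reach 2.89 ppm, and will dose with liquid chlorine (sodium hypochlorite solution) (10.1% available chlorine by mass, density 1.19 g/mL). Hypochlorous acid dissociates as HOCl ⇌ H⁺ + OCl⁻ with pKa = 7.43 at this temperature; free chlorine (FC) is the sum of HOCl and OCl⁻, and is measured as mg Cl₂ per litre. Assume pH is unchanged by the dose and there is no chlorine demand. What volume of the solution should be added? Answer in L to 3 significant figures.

Volume: 1080 m³ = 1,080,000 L.
[OCl⁻]/[HOCl] = 10^(pH − pKa) = 10^(7.29 − 7.43) = 0.7244; fraction as HOCl = 1/(1 + 0.7244) = 0.5799.
Free chlorine required for 2.89 ppm HOCl: 2.89 / 0.5799 = 4.984 ppm.
FC to add: 4.984 − 0.6 = 4.384 mg/L as Cl₂.
Cl₂ equivalent: 4.384 mg/L × 1,080,000 L = 4734 g.
Product at 10.1% available Cl: 4734 / 0.101 = 46,870 g.
Volume: 46,870 g ÷ 1.19 g/mL = 39,390 mL.

39.4 L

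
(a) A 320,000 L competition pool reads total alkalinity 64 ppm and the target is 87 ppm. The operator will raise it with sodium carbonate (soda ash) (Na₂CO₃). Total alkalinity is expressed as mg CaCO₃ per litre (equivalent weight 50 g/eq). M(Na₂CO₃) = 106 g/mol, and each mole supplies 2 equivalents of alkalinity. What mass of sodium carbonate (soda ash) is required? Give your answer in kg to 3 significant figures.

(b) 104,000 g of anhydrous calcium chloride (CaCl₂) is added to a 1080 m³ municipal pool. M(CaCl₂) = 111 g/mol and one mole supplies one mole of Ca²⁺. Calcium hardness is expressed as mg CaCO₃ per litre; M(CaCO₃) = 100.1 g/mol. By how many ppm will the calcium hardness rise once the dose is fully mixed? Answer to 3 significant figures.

(a) 7.80 kg; (b) 86.8 ppm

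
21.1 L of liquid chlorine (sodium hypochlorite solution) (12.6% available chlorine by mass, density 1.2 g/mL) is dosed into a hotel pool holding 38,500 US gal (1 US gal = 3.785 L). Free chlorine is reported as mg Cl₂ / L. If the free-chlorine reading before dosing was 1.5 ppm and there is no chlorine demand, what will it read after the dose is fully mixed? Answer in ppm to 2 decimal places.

23.39 ppm

Volume: 38,500 US gal × 3.785 L/gal = 145,722 L.
Mass of solution: 21.1 L × 1000 mL/L × 1.2 g/mL = 25,320 g.
Available chlorine delivered: 25,320 g × 0.126 = 3190 g as Cl₂.
Concentration rise: 3190 g / 145,722 L = 21.89 mg/L = 21.89 ppm.
Final FC: 1.5 + 21.89 = 23.39 ppm.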